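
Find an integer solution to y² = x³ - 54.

Try small integer x values and check whether x³ - 54 is a perfect square.
x = 7: x³ - 54 = 7³ - 54 = 343 - 54 = 289
Is 289 a perfect square? 17² = 289 ✓
So (x, y) = (7, -17) is a solution.

x = 7, y = -17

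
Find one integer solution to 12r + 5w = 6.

Step 1: Check solvability.
gcd(12, 5) = 1
Since 1 divides 6, solutions exist.

Step 2: Apply extended Euclidean algorithm to find gcd.
We find integers such that 12*x0 + 5*y0 = 1

Step 3: Scale the particular solution.
Multiply by 6/1 = 6:
r = -12, w = 30

Step 4: Verify.
12*(-12) + 5*(30) = 6 = 6 ✓

r = -12, w = 30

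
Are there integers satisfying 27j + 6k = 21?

Step 1: Compute gcd(27, 6).
gcd(27, 6) = 3

Step 2: Check divisibility.
Does 3 divide 21? 21 = 3 x 7, so yes.

By the theorem on linear Diophantine equations, 27j + 6k = 21 has integer solutions if and only if gcd(27, 6) divides 21. Since 3 | 21, solutions exist.

Yes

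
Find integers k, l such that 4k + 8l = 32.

Step 1: Check solvability.
gcd(4, 8) = 4
Since 4 divides 32, solutions exist.

Step 2: Apply extended Euclidean algorithm to find gcd.
We find integers such that 4*x0 + 8*y0 = 4

Step 3: Scale the particular solution.
Multiply by 32/4 = 8:
k = 8, l = 0

Step 4: Verify.
4*(8) + 8*(0) = 32 = 32 ✓

k = 8, l = 0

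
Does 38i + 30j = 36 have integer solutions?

Step 1: Compute gcd(38, 30).
gcd(38, 30) = 2

Step 2: Check divisibility.
Does 2 divide 36? 36 = 2 x 18, so yes.

By the theorem on linear Diophantine equations, 38i + 30j = 36 has integer solutions if and only if gcd(38, 30) divides 36. Since 2 | 36, solutions exist.

Yes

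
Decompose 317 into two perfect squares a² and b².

We need to find integers a, b > 0 such that a² + b² = 317.
Trying a = 11: b² = 317 - 11² = 317 - 121 = 196
b = 14
Check: 11² + 14² = 121 + 196 = 317 ✓

317 = 11² + 14²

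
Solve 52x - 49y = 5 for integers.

Step 1: Check solvability.
gcd(52, 49) = 1
Since 1 divides 5, solutions exist.

Step 2: Apply extended Euclidean algorithm to find gcd.
We find integers such that 52*x0 + 49*y0 = 1

Step 3: Scale the particular solution.
Multiply by 5/1 = 5:
x = -80, y = -85

Step 4: Verify.
52*(-80) - 49*(-85) = 5 = 5 ✓

x = -80, y = -85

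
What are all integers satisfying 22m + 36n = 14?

Step 1: Compute gcd(22, 36) = 2.
Since 2 divides 14, solutions exist.

Step 2: Find a particular solution using extended Euclidean algorithm.
We get m₀ = 35, n₀ = -21.
Check: 22*35 + 36*-21 = 14 = 14 ✓

Step 3: Write the general solution.
m = 35 + (36/2)t = 35 + 18t
n = -21 - (22/2)t = -21 - 11t
for any integer t.

m = 35 + 18t, n = -21 - 11t for integer t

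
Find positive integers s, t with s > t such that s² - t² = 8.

Factor: s² - t² = (s+t)(s-t) = 8.
We need two factors of 8 with the same parity.
Use s+t = 4 and s-t = 2 (product 4·2 = 8).
Adding: 2s = 6, so s = 3.
Subtracting: 2t = 2, so t = 1.
Check: 3² - 1² = 9 - 1 = 8 ✓

s = 3, t = 1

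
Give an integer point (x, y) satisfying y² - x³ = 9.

Try small integer x values and check whether x³ + 9 is a perfect square.
x = 6: x³ + 9 = 6³ + 9 = 216 + 9 = 225
Is 225 a perfect square? 15² = 225 ✓
So (x, y) = (6, 15) is a solution.

x = 6, y = 15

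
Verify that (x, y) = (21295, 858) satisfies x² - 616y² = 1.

Compute x² = 21295² = 453477025
Compute 616y² = 616·858² = 616·736164 = 453477024
x² - 616y² = 453477025 - 453477024 = 1
Since this equals 1, (21295, 858) is a solution.

Yes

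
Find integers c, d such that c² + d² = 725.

We need to find integers c, d > 0 such that c² + d² = 725.
Trying c = 7: d² = 725 - 7² = 725 - 49 = 676
d = 26
Check: 7² + 26² = 49 + 676 = 725 ✓

725 = 7² + 26²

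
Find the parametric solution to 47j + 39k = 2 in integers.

Step 1: Compute gcd(47, 39) = 1.
Since 1 divides 2, solutions exist.

Step 2: Find a particular solution using extended Euclidean algorithm.
We get j₀ = 10, k₀ = -12.
Check: 47*10 + 39*-12 = 2 = 2 ✓

Step 3: Write the general solution.
j = 10 + (39/1)t = 10 + 39t
k = -12 - (47/1)t = -12 - 47t
for any integer t.

j = 10 + 39t, k = -12 - 47t for integer t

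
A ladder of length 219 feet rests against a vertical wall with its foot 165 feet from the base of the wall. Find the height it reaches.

The ladder, wall, and ground form a right triangle with hypotenuse 219 and one leg 165.
By the Pythagorean theorem: h² = 219² - 165² = 47961 - 27225 = 20736
h = √20736 = 144 feet

144 feet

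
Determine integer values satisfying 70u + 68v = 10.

Step 1: Check solvability.
gcd(70, 68) = 2
Since 2 divides 10, solutions exist.

Step 2: Apply extended Euclidean algorithm to find gcd.
We find integers such that 70*x0 + 68*y0 = 2

Step 3: Scale the particular solution.
Multiply by 10/2 = 5:
u = 5, v = -5

Step 4: Verify.
70*(5) + 68*(-5) = 10 = 10 ✓

u = 5, v = -5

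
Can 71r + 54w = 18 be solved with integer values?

Step 1: Compute gcd(71, 54).
gcd(71, 54) = 1

Step 2: Check divisibility.
Does 1 divide 18? 18 = 1 x 18, so yes.

By the theorem on linear Diophantine equations, 71r + 54w = 18 has integer solutions if and only if gcd(71, 54) divides 18. Since 1 | 18, solutions exist.

Yes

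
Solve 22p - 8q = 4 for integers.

Step 1: Check solvability.
gcd(22, 8) = 2
Since 2 divides 4, solutions exist.

Step 2: Apply extended Euclidean algorithm to find gcd.
We find integers such that 22*x0 + 8*y0 = 2

Step 3: Scale the particular solution.
Multiply by 4/2 = 2:
p = -2, q = -6

Step 4: Verify.
22*(-2) - 8*(-6) = 4 = 4 ✓

p = -2, q = -6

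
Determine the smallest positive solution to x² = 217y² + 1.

We seek the smallest positive integers (x, y) with x² - 217y² = 1, i.e., x² = 217y² + 1.
Try successive y values:
y = 1: x² = 217·1² + 1 = 218, not a perfect square
y = 2: x² = 217·2² + 1 = 869, not a perfect square
y = 3: x² = 217·3² + 1 = 1954, not a perfect square
... continuing the search (or via continued fractions) ...
y = 260952: x² = 217·260952² + 1 = 14776820347969, x = 3844063 ✓

Verify: 3844063² - 217·260952² = 14776820347969 - 14776820347968 = 1 ✓

x = 3844063, y = 260952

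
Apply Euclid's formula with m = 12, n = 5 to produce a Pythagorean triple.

a = m² - n² = 12² - 5² = 144 - 25 = 119
b = 2mn = 2·12·5 = 120
c = m² + n² = 144 + 25 = 169
Verify: 119² + 120² = 14161 + 14400 = 28561 = 169² ✓

(119, 120, 169)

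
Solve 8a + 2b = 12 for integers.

Step 1: Check solvability.
gcd(8, 2) = 2
Since 2 divides 12, solutions exist.

Step 2: Apply extended Euclidean algorithm to find gcd.
We find integers such that 8*x0 + 2*y0 = 2

Step 3: Scale the particular solution.
Multiply by 12/2 = 6:
a = 0, b = 6

Step 4: Verify.
8*(0) + 2*(6) = 12 = 12 ✓

a = 0, b = 6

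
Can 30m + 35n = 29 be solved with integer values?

Step 1: Compute gcd(30, 35).
gcd(30, 35) = 5

Step 2: Check divisibility.
Does 5 divide 29? 29 = 5 x 5 + 4, so no.

By the theorem on linear Diophantine equations, 30m + 35n = 29 has integer solutions if and only if gcd(30, 35) divides 29. Since 5 does not divide 29, no solutions exist.

No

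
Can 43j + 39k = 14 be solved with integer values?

Step 1: Compute gcd(43, 39).
gcd(43, 39) = 1

Step 2: Check divisibility.
Does 1 divide 14? 14 = 1 x 14, so yes.

By the theorem on linear Diophantine equations, 43j + 39k = 14 has integer solutions if and only if gcd(43, 39) divides 14. Since 1 | 14, solutions exist.

Yes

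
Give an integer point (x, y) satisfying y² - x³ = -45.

Try small integer x values and check whether x³ - 45 is a perfect square.
x = 21: x³ - 45 = 21³ - 45 = 9261 - 45 = 9216
Is 9216 a perfect square? 96² = 9216 ✓
So (x, y) = (21, 96) is a solution.

x = 21, y = 96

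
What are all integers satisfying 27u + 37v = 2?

Step 1: Compute gcd(27, 37) = 1.
Since 1 divides 2, solutions exist.

Step 2: Find a particular solution using extended Euclidean algorithm.
We get u₀ = 22, v₀ = -16.
Check: 27*22 + 37*-16 = 2 = 2 ✓

Step 3: Write the general solution.
u = 22 + (37/1)t = 22 + 37t
v = -16 - (27/1)t = -16 - 27t
for any integer t.

u = 22 + 37t, v = -16 - 27t for integer t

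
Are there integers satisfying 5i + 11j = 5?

Step 1: Compute gcd(5, 11).
gcd(5, 11) = 1

Step 2: Check divisibility.
Does 1 divide 5? 5 = 1 x 5, so yes.

By the theorem on linear Diophantine equations, 5i + 11j = 5 has integer solutions if and only if gcd(5, 11) divides 5. Since 1 | 5, solutions exist.

Yes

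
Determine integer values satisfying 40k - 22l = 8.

Step 1: Check solvability.
gcd(40, 22) = 2
Since 2 divides 8, solutions exist.

Step 2: Apply extended Euclidean algorithm to find gcd.
We find integers such that 40*x0 + 22*y0 = 2

Step 3: Scale the particular solution.
Multiply by 8/2 = 4:
k = 20, l = 36

Step 4: Verify.
40*(20) - 22*(36) = 8 = 8 ✓

k = 20, l = 36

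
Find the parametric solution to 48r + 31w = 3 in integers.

Step 1: Compute gcd(48, 31) = 1.
Since 1 divides 3, solutions exist.

Step 2: Find a particular solution using extended Euclidean algorithm.
We get r₀ = 33, w₀ = -51.
Check: 48*33 + 31*-51 = 3 = 3 ✓

Step 3: Write the general solution.
r = 33 + (31/1)t = 33 + 31t
w = -51 - (48/1)t = -51 - 48t
for any integer t.

r = 33 + 31t, w = -51 - 48t for integer t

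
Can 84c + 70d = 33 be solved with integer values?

Step 1: Compute gcd(84, 70).
gcd(84, 70) = 14

Step 2: Check divisibility.
Does 14 divide 33? 33 = 14 x 2 + 5, so no.

By the theorem on linear Diophantine equations, 84c + 70d = 33 has integer solutions if and only if gcd(84, 70) divides 33. Since 14 does not divide 33, no solutions exist.

No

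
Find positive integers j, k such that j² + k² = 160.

Search for j with 160 - j² a perfect square.
j = 4: 160 - 4² = 160 - 16 = 144 = 12² ✓
So j = 4, k = 12.

j = 4, k = 12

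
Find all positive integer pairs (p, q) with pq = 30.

The positive divisors of 30 are: 1, 2, 3, 5, 6, 10, 15, 30.
Each divisor d gives the pair (d, 30/d):
(1, 30), (2, 15), (3, 10), (5, 6), (6, 5), (10, 3), (15, 2), (30, 1)

(1, 30), (2, 15), (3, 10), (5, 6), (6, 5), (10, 3), (15, 2), (30, 1)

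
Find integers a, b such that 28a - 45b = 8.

Step 1: Check solvability.
gcd(28, 45) = 1
Since 1 divides 8, solutions exist.

Step 2: Apply extended Euclidean algorithm to find gcd.
We find integers such that 28*x0 + 45*y0 = 1

Step 3: Scale the particular solution.
Multiply by 8/1 = 8:
a = -64, b = -40

Step 4: Verify.
28*(-64) - 45*(-40) = 8 = 8 ✓

a = -64, b = -40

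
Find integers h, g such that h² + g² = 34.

We need to find integers h, g > 0 such that h² + g² = 34.
Trying h = 3: g² = 34 - 3² = 34 - 9 = 25
g = 5
Check: 3² + 5² = 9 + 25 = 34 ✓

34 = 3² + 5²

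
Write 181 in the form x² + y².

We need to find integers x, y > 0 such that x² + y² = 181.
Trying x = 9: y² = 181 - 9² = 181 - 81 = 100
y = 10
Check: 9² + 10² = 81 + 100 = 181 ✓

181 = 9² + 10²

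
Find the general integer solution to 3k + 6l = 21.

Step 1: Compute gcd(3, 6) = 3.
Since 3 divides 21, solutions exist.

Step 2: Find a particular solution using extended Euclidean algorithm.
We get k₀ = 7, l₀ = 0.
Check: 3*7 + 6*0 = 21 = 21 ✓

Step 3: Write the general solution.
k = 7 + (6/3)t = 7 + 2t
l = 0 - (3/3)t = 0 - 1t
for any integer t.

k = 7 + 2t, l = 0 - 1t for integer t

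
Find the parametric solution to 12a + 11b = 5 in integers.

Step 1: Compute gcd(12, 11) = 1.
Since 1 divides 5, solutions exist.

Step 2: Find a particular solution using extended Euclidean algorithm.
We get a₀ = 5, b₀ = -5.
Check: 12*5 + 11*-5 = 5 = 5 ✓

Step 3: Write the general solution.
a = 5 + (11/1)t = 5 + 11t
b = -5 - (12/1)t = -5 - 12t
for any integer t.

a = 5 + 11t, b = -5 - 12t for integer t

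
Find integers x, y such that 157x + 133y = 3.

Step 1: Check solvability.
gcd(157, 133) = 1
Since 1 divides 3, solutions exist.

Step 2: Apply extended Euclidean algorithm to find gcd.
We find integers such that 157*x0 + 133*y0 = 1

Step 3: Scale the particular solution.
Multiply by 3/1 = 3:
x = 183, y = -216

Step 4: Verify.
157*(183) + 133*(-216) = 3 = 3 ✓

x = 183, y = -216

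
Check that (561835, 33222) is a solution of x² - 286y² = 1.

Compute x² = 561835² = 315658567225
Compute 286y² = 286·33222² = 286·1103701284 = 315658567224
x² - 286y² = 315658567225 - 315658567224 = 1
Since this equals 1, (561835, 33222) is a solution.

Yes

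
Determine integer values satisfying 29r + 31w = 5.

Step 1: Check solvability.
gcd(29, 31) = 1
Since 1 divides 5, solutions exist.

Step 2: Apply extended Euclidean algorithm to find gcd.
We find integers such that 29*x0 + 31*y0 = 1

Step 3: Scale the particular solution.
Multiply by 5/1 = 5:
r = 75, w = -70

Step 4: Verify.
29*(75) + 31*(-70) = 5 = 5 ✓

r = 75, w = -70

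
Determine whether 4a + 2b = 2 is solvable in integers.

Step 1: Compute gcd(4, 2).
gcd(4, 2) = 2

Step 2: Check divisibility.
Does 2 divide 2? 2 = 2 x 1, so yes.

By the theorem on linear Diophantine equations, 4a + 2b = 2 has integer solutions if and only if gcd(4, 2) divides 2. Since 2 | 2, solutions exist.

Yes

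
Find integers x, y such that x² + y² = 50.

We need to find integers x, y > 0 such that x² + y² = 50.
Trying x = 1: y² = 50 - 1² = 50 - 1 = 49
y = 7
Check: 1² + 7² = 1 + 49 = 50 ✓

50 = 1² + 7²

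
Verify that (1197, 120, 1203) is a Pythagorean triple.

Compute a² + b² = 1197² + 120² = 1432809 + 14400 = 1447209
Compute c² = 1203² = 1447209
Since 1447209 = 1447209, confirmed.

Yes, it is a Pythagorean triple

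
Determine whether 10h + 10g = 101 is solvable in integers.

Step 1: Compute gcd(10, 10).
gcd(10, 10) = 10

Step 2: Check divisibility.
Does 10 divide 101? 101 = 10 x 10 + 1, so no.

By the theorem on linear Diophantine equations, 10h + 10g = 101 has integer solutions if and only if gcd(10, 10) divides 101. Since 10 does not divide 101, no solutions exist.

No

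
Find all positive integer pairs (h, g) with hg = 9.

The positive divisors of 9 are: 1, 3, 9.
Each divisor d gives the pair (d, 9/d):
(1, 9), (3, 3), (9, 1)

(1, 9), (3, 3), (9, 1)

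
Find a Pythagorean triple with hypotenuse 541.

We need a² + b² = 541² = 292681.
Trying: 341² + 420² = 116281 + 176400 = 292681 ✓

(341, 420, 541)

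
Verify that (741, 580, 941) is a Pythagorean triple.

Compute a² + b² = 741² + 580² = 549081 + 336400 = 885481
Compute c² = 941² = 885481
Since 885481 = 885481, confirmed.

Yes, it is a Pythagorean triple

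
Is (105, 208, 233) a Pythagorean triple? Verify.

Compute a² + b² = 105² + 208² = 11025 + 43264 = 54289
Compute c² = 233² = 54289
Since 54289 = 54289, confirmed.

Yes, it is a Pythagorean triple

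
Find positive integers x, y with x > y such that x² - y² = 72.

Factor: x² - y² = (x+y)(x-y) = 72.
We need two factors of 72 with the same parity.
Use x+y = 36 and x-y = 2 (product 36·2 = 72).
Adding: 2x = 38, so x = 19.
Subtracting: 2y = 34, so y = 17.
Check: 19² - 17² = 361 - 289 = 72 ✓

x = 19, y = 17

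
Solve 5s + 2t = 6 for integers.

Step 1: Check solvability.
gcd(5, 2) = 1
Since 1 divides 6, solutions exist.

Step 2: Apply extended Euclidean algorithm to find gcd.
We find integers such that 5*x0 + 2*y0 = 1

Step 3: Scale the particular solution.
Multiply by 6/1 = 6:
s = 6, t = -12

Step 4: Verify.
5*(6) + 2*(-12) = 6 = 6 ✓

s = 6, t = -12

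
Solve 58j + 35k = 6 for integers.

Step 1: Check solvability.
gcd(58, 35) = 1
Since 1 divides 6, solutions exist.

Step 2: Apply extended Euclidean algorithm to find gcd.
We find integers such that 58*x0 + 35*y0 = 1

Step 3: Scale the particular solution.
Multiply by 6/1 = 6:
j = -18, k = 30

Step 4: Verify.
58*(-18) + 35*(30) = 6 = 6 ✓

j = -18, k = 30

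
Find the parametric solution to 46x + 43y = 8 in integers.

Step 1: Compute gcd(46, 43) = 1.
Since 1 divides 8, solutions exist.

Step 2: Find a particular solution using extended Euclidean algorithm.
We get x₀ = -112, y₀ = 120.
Check: 46*-112 + 43*120 = 8 = 8 ✓

Step 3: Write the general solution.
x = -112 + (43/1)t = -112 + 43t
y = 120 - (46/1)t = 120 - 46t
for any integer t.

x = -112 + 43t, y = 120 - 46t for integer t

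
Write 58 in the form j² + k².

We need to find integers j, k > 0 such that j² + k² = 58.
Trying j = 3: k² = 58 - 3² = 58 - 9 = 49
k = 7
Check: 3² + 7² = 9 + 49 = 58 ✓

58 = 3² + 7²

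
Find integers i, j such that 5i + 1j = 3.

Step 1: Check solvability.
gcd(5, 1) = 1
Since 1 divides 3, solutions exist.

Step 2: Apply extended Euclidean algorithm to find gcd.
We find integers such that 5*x0 + 1*y0 = 1

Step 3: Scale the particular solution.
Multiply by 3/1 = 3:
i = 0, j = 3

Step 4: Verify.
5*(0) + 1*(3) = 3 = 3 ✓

i = 0, j = 3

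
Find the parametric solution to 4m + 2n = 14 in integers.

Step 1: Compute gcd(4, 2) = 2.
Since 2 divides 14, solutions exist.

Step 2: Find a particular solution using extended Euclidean algorithm.
We get m₀ = 0, n₀ = 7.
Check: 4*0 + 2*7 = 14 = 14 ✓

Step 3: Write the general solution.
m = 0 + (2/2)t = 0 + 1t
n = 7 - (4/2)t = 7 - 2t
for any integer t.

m = 0 + 1t, n = 7 - 2t for integer t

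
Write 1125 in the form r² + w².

We need to find integers r, w > 0 such that r² + w² = 1125.
Trying r = 6: w² = 1125 - 6² = 1125 - 36 = 1089
w = 33
Check: 6² + 33² = 36 + 1089 = 1125 ✓

1125 = 6² + 33²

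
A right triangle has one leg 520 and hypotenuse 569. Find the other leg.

a² = c² - b² = 323761 - 270400 = 53361
a = 231

231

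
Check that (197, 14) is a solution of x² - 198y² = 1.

Compute x² = 197² = 38809
Compute 198y² = 198·14² = 198·196 = 38808
x² - 198y² = 38809 - 38808 = 1
Since this equals 1, (197, 14) is a solution.

Yes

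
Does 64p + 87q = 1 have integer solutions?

Step 1: Compute gcd(64, 87).
gcd(64, 87) = 1

Step 2: Check divisibility.
Does 1 divide 1? 1 = 1 x 1, so yes.

By the theorem on linear Diophantine equations, 64p + 87q = 1 has integer solutions if and only if gcd(64, 87) divides 1. Since 1 | 1, solutions exist.

Yes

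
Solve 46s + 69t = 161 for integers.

Step 1: Check solvability.
gcd(46, 69) = 23
Since 23 divides 161, solutions exist.

Step 2: Apply extended Euclidean algorithm to find gcd.
We find integers such that 46*x0 + 69*y0 = 23

Step 3: Scale the particular solution.
Multiply by 161/23 = 7:
s = -7, t = 7

Step 4: Verify.
46*(-7) + 69*(7) = 161 = 161 ✓

s = -7, t = 7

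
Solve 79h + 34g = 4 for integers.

Step 1: Check solvability.
gcd(79, 34) = 1
Since 1 divides 4, solutions exist.

Step 2: Apply extended Euclidean algorithm to find gcd.
We find integers such that 79*x0 + 34*y0 = 1

Step 3: Scale the particular solution.
Multiply by 4/1 = 4:
h = -12, g = 28

Step 4: Verify.
79*(-12) + 34*(28) = 4 = 4 ✓

h = -12, g = 28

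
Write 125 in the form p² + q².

We need to find integers p, q > 0 such that p² + q² = 125.
Trying p = 2: q² = 125 - 2² = 125 - 4 = 121
q = 11
Check: 2² + 11² = 4 + 121 = 125 ✓

125 = 2² + 11²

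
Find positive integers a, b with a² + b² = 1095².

We need a² + b² = 1095² = 1199025.
Trying: 81² + 1092² = 6561 + 1192464 = 1199025 ✓

(81, 1092, 1095)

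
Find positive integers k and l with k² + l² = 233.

We need to find integers k, l > 0 such that k² + l² = 233.
Trying k = 8: l² = 233 - 8² = 233 - 64 = 169
l = 13
Check: 8² + 13² = 64 + 169 = 233 ✓

233 = 8² + 13²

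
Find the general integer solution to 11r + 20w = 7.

Step 1: Compute gcd(11, 20) = 1.
Since 1 divides 7, solutions exist.

Step 2: Find a particular solution using extended Euclidean algorithm.
We get r₀ = -63, w₀ = 35.
Check: 11*-63 + 20*35 = 7 = 7 ✓

Step 3: Write the general solution.
r = -63 + (20/1)t = -63 + 20t
w = 35 - (11/1)t = 35 - 11t
for any integer t.

r = -63 + 20t, w = 35 - 11t for integer t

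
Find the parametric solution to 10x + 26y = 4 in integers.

Step 1: Compute gcd(10, 26) = 2.
Since 2 divides 4, solutions exist.

Step 2: Find a particular solution using extended Euclidean algorithm.
We get x₀ = -10, y₀ = 4.
Check: 10*-10 + 26*4 = 4 = 4 ✓

Step 3: Write the general solution.
x = -10 + (26/2)t = -10 + 13t
y = 4 - (10/2)t = 4 - 5t
for any integer t.

x = -10 + 13t, y = 4 - 5t for integer t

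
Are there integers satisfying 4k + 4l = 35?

Step 1: Compute gcd(4, 4).
gcd(4, 4) = 4

Step 2: Check divisibility.
Does 4 divide 35? 35 = 4 x 8 + 3, so no.

By the theorem on linear Diophantine equations, 4k + 4l = 35 has integer solutions if and only if gcd(4, 4) divides 35. Since 4 does not divide 35, no solutions exist.

No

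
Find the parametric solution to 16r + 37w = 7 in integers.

Step 1: Compute gcd(16, 37) = 1.
Since 1 divides 7, solutions exist.

Step 2: Find a particular solution using extended Euclidean algorithm.
We get r₀ = 49, w₀ = -21.
Check: 16*49 + 37*-21 = 7 = 7 ✓

Step 3: Write the general solution.
r = 49 + (37/1)t = 49 + 37t
w = -21 - (16/1)t = -21 - 16t
for any integer t.

r = 49 + 37t, w = -21 - 16t for integer t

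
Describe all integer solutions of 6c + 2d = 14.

Step 1: Compute gcd(6, 2) = 2.
Since 2 divides 14, solutions exist.

Step 2: Find a particular solution using extended Euclidean algorithm.
We get c₀ = 0, d₀ = 7.
Check: 6*0 + 2*7 = 14 = 14 ✓

Step 3: Write the general solution.
c = 0 + (2/2)t = 0 + 1t
d = 7 - (6/2)t = 7 - 3t
for any integer t.

c = 0 + 1t, d = 7 - 3t for integer t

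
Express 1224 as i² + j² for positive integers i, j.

We need to find integers i, j > 0 such that i² + j² = 1224.
Trying i = 18: j² = 1224 - 18² = 1224 - 324 = 900
j = 30
Check: 18² + 30² = 324 + 900 = 1224 ✓

1224 = 18² + 30²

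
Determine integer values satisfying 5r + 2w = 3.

Step 1: Check solvability.
gcd(5, 2) = 1
Since 1 divides 3, solutions exist.

Step 2: Apply extended Euclidean algorithm to find gcd.
We find integers such that 5*x0 + 2*y0 = 1

Step 3: Scale the particular solution.
Multiply by 3/1 = 3:
r = 3, w = -6

Step 4: Verify.
5*(3) + 2*(-6) = 3 = 3 ✓

r = 3, w = -6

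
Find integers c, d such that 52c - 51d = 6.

Step 1: Check solvability.
gcd(52, 51) = 1
Since 1 divides 6, solutions exist.

Step 2: Apply extended Euclidean algorithm to find gcd.
We find integers such that 52*x0 + 51*y0 = 1

Step 3: Scale the particular solution.
Multiply by 6/1 = 6:
c = 6, d = 6

Step 4: Verify.
52*(6) - 51*(6) = 6 = 6 ✓

c = 6, d = 6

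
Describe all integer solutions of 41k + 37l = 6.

Step 1: Compute gcd(41, 37) = 1.
Since 1 divides 6, solutions exist.

Step 2: Find a particular solution using extended Euclidean algorithm.
We get k₀ = -54, l₀ = 60.
Check: 41*-54 + 37*60 = 6 = 6 ✓

Step 3: Write the general solution.
k = -54 + (37/1)t = -54 + 37t
l = 60 - (41/1)t = 60 - 41t
for any integer t.

k = -54 + 37t, l = 60 - 41t for integer t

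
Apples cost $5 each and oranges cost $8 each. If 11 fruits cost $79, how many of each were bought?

Let a = apples, o = oranges.
a + o = 11
5a + 8o = 79
Substitute o = 11 - a:
5a + 8(11 - a) = 79
(5 - 8)a = 79 - 88
-3a = -9
a = 3, o = 11 - 3 = 8

Apples: 3, Oranges: 8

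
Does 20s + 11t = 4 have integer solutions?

Step 1: Compute gcd(20, 11).
gcd(20, 11) = 1

Step 2: Check divisibility.
Does 1 divide 4? 4 = 1 x 4, so yes.

By the theorem on linear Diophantine equations, 20s + 11t = 4 has integer solutions if and only if gcd(20, 11) divides 4. Since 1 | 4, solutions exist.

Yes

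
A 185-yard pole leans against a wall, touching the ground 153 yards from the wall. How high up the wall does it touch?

The ladder, wall, and ground form a right triangle with hypotenuse 185 and one leg 153.
By the Pythagorean theorem: h² = 185² - 153² = 34225 - 23409 = 10816
h = √10816 = 104 yards

104 yards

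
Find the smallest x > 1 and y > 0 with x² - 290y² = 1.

We seek the smallest positive integers (x, y) with x² - 290y² = 1, i.e., x² = 290y² + 1.
Try successive y values:
y = 1: x² = 290·1² + 1 = 291, not a perfect square
y = 2: x² = 290·2² + 1 = 1161, not a perfect square
y = 3: x² = 290·3² + 1 = 2611, not a perfect square
... continuing the search (or via continued fractions) ...
y = 34: x² = 290·34² + 1 = 335241, x = 579 ✓

Verify: 579² - 290·34² = 335241 - 335240 = 1 ✓

x = 579, y = 34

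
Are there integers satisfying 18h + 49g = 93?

Step 1: Compute gcd(18, 49).
gcd(18, 49) = 1

Step 2: Check divisibility.
Does 1 divide 93? 93 = 1 x 93, so yes.

By the theorem on linear Diophantine equations, 18h + 49g = 93 has integer solutions if and only if gcd(18, 49) divides 93. Since 1 | 93, solutions exist.

Yes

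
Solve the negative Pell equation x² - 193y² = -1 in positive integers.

We need x² = 193y² - 1. Try successive y:
y = 1: x² = 193·1² - 1 = 192, not a perfect square
y = 2: x² = 193·2² - 1 = 771, not a perfect square
y = 3: x² = 193·3² - 1 = 1736, not a perfect square
...
y = 126985: x² = 193·126985² - 1 = 3112161713424 = 1764132² ✓
Check: 1764132² - 193·126985² = 3112161713424 - 3112161713425 = -1 ✓

x = 1764132, y = 126985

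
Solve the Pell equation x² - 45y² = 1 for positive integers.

We seek the smallest positive integers (x, y) with x² - 45y² = 1, i.e., x² = 45y² + 1.
Try successive y values:
y = 1: x² = 45·1² + 1 = 46, not a perfect square
y = 2: x² = 45·2² + 1 = 181, not a perfect square
y = 3: x² = 45·3² + 1 = 406, not a perfect square
... continuing the search (or via continued fractions) ...
y = 24: x² = 45·24² + 1 = 25921, x = 161 ✓

Verify: 161² - 45·24² = 25921 - 25920 = 1 ✓

x = 161, y = 24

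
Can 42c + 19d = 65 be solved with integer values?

Step 1: Compute gcd(42, 19).
gcd(42, 19) = 1

Step 2: Check divisibility.
Does 1 divide 65? 65 = 1 x 65, so yes.

By the theorem on linear Diophantine equations, 42c + 19d = 65 has integer solutions if and only if gcd(42, 19) divides 65. Since 1 | 65, solutions exist.

Yes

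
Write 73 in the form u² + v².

We need to find integers u, v > 0 such that u² + v² = 73.
Trying u = 3: v² = 73 - 3² = 73 - 9 = 64
v = 8
Check: 3² + 8² = 9 + 64 = 73 ✓

73 = 3² + 8²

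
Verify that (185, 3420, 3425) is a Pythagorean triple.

Compute a² + b² = 185² + 3420² = 34225 + 11696400 = 11730625
Compute c² = 3425² = 11730625
Since 11730625 = 11730625, confirmed.

Yes, it is a Pythagorean triple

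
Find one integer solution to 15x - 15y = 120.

Step 1: Check solvability.
gcd(15, 15) = 15
Since 15 divides 120, solutions exist.

Step 2: Apply extended Euclidean algorithm to find gcd.
We find integers such that 15*x0 + 15*y0 = 15

Step 3: Scale the particular solution.
Multiply by 120/15 = 8:
x = 0, y = -8

Step 4: Verify.
15*(0) - 15*(-8) = 120 = 120 ✓

x = 0, y = -8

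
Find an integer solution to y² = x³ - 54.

Try small integer x values and check whether x³ - 54 is a perfect square.
x = 7: x³ - 54 = 7³ - 54 = 343 - 54 = 289
Is 289 a perfect square? 17² = 289 ✓
So (x, y) = (7, 17) is a solution.

x = 7, y = 17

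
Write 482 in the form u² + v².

We need to find integers u, v > 0 such that u² + v² = 482.
Trying u = 11: v² = 482 - 11² = 482 - 121 = 361
v = 19
Check: 11² + 19² = 121 + 361 = 482 ✓

482 = 11² + 19²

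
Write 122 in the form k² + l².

We need to find integers k, l > 0 such that k² + l² = 122.
Trying k = 1: l² = 122 - 1² = 122 - 1 = 121
l = 11
Check: 1² + 11² = 1 + 121 = 122 ✓

122 = 1² + 11²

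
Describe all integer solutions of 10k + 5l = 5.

Step 1: Compute gcd(10, 5) = 5.
Since 5 divides 5, solutions exist.

Step 2: Find a particular solution using extended Euclidean algorithm.
We get k₀ = 0, l₀ = 1.
Check: 10*0 + 5*1 = 5 = 5 ✓

Step 3: Write the general solution.
k = 0 + (5/5)t = 0 + 1t
l = 1 - (10/5)t = 1 - 2t
for any integer t.

k = 0 + 1t, l = 1 - 2t for integer t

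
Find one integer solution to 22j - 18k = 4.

Step 1: Check solvability.
gcd(22, 18) = 2
Since 2 divides 4, solutions exist.

Step 2: Apply extended Euclidean algorithm to find gcd.
We find integers such that 22*x0 + 18*y0 = 2

Step 3: Scale the particular solution.
Multiply by 4/2 = 2:
j = -8, k = -10

Step 4: Verify.
22*(-8) - 18*(-10) = 4 = 4 ✓

j = -8, k = -10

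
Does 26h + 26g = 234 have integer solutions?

Step 1: Compute gcd(26, 26).
gcd(26, 26) = 26

Step 2: Check divisibility.
Does 26 divide 234? 234 = 26 x 9, so yes.

By the theorem on linear Diophantine equations, 26h + 26g = 234 has integer solutions if and only if gcd(26, 26) divides 234. Since 26 | 234, solutions exist.

Yes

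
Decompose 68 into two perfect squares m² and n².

We need to find integers m, n > 0 such that m² + n² = 68.
Trying m = 2: n² = 68 - 2² = 68 - 4 = 64
n = 8
Check: 2² + 8² = 4 + 64 = 68 ✓

68 = 2² + 8²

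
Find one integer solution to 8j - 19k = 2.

Step 1: Check solvability.
gcd(8, 19) = 1
Since 1 divides 2, solutions exist.

Step 2: Apply extended Euclidean algorithm to find gcd.
We find integers such that 8*x0 + 19*y0 = 1

Step 3: Scale the particular solution.
Multiply by 2/1 = 2:
j = -14, k = -6

Step 4: Verify.
8*(-14) - 19*(-6) = 2 = 2 ✓

j = -14, k = -6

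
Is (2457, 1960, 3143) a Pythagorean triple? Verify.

Compute a² + b² = 2457² + 1960² = 6036849 + 3841600 = 9878449
Compute c² = 3143² = 9878449
Since 9878449 = 9878449, confirmed.

Yes, it is a Pythagorean triple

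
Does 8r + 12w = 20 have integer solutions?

Step 1: Compute gcd(8, 12).
gcd(8, 12) = 4

Step 2: Check divisibility.
Does 4 divide 20? 20 = 4 x 5, so yes.

By the theorem on linear Diophantine equations, 8r + 12w = 20 has integer solutions if and only if gcd(8, 12) divides 20. Since 4 | 20, solutions exist.

Yes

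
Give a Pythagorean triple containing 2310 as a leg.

We need the other leg and hypotenuse such that 2310² + x² = c².
Take x = 3312, c = 4038: 2310² + 3312² = 5336100 + 10969344 = 16305444 = 4038² ✓
Triple: (2310, 3312, 4038)

(2310, 3312, 4038)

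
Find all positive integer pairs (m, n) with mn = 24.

The positive divisors of 24 are: 1, 2, 3, 4, 6, 8, 12, 24.
Each divisor d gives the pair (d, 24/d):
(1, 24), (2, 12), (3, 8), (4, 6), (6, 4), (8, 3), (12, 2), (24, 1)

(1, 24), (2, 12), (3, 8), (4, 6), (6, 4), (8, 3), (12, 2), (24, 1)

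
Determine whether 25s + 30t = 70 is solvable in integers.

Step 1: Compute gcd(25, 30).
gcd(25, 30) = 5

Step 2: Check divisibility.
Does 5 divide 70? 70 = 5 x 14, so yes.

By the theorem on linear Diophantine equations, 25s + 30t = 70 has integer solutions if and only if gcd(25, 30) divides 70. Since 5 | 70, solutions exist.

Yes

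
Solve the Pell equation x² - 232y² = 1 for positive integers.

We seek the smallest positive integers (x, y) with x² - 232y² = 1, i.e., x² = 232y² + 1.
Try successive y values:
y = 1: x² = 232·1² + 1 = 233, not a perfect square
y = 2: x² = 232·2² + 1 = 929, not a perfect square
y = 3: x² = 232·3² + 1 = 2089, not a perfect square
... continuing the search (or via continued fractions) ...
y = 1287: x² = 232·1287² + 1 = 384277609, x = 19603 ✓

Verify: 19603² - 232·1287² = 384277609 - 384277608 = 1 ✓

x = 19603, y = 1287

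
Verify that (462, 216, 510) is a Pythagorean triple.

Compute a² + b²:
462² + 216² = 213444 + 46656 = 260100
Compute c²:
510² = 260100
Since 260100 = 260100, it is a Pythagorean triple.

Yes, it is a Pythagorean triple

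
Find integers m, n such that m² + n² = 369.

We need to find integers m, n > 0 such that m² + n² = 369.
Trying m = 12: n² = 369 - 12² = 369 - 144 = 225
n = 15
Check: 12² + 15² = 144 + 225 = 369 ✓

369 = 12² + 15²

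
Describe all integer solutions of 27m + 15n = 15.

Step 1: Compute gcd(27, 15) = 3.
Since 3 divides 15, solutions exist.

Step 2: Find a particular solution using extended Euclidean algorithm.
We get m₀ = -5, n₀ = 10.
Check: 27*-5 + 15*10 = 15 = 15 ✓

Step 3: Write the general solution.
m = -5 + (15/3)t = -5 + 5t
n = 10 - (27/3)t = 10 - 9t
for any integer t.

m = -5 + 5t, n = 10 - 9t for integer t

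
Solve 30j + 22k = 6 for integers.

Step 1: Check solvability.
gcd(30, 22) = 2
Since 2 divides 6, solutions exist.

Step 2: Apply extended Euclidean algorithm to find gcd.
We find integers such that 30*x0 + 22*y0 = 2

Step 3: Scale the particular solution.
Multiply by 6/2 = 3:
j = 9, k = -12

Step 4: Verify.
30*(9) + 22*(-12) = 6 = 6 ✓

j = 9, k = -12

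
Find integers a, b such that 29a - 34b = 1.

Step 1: Check solvability.
gcd(29, 34) = 1
Since 1 divides 1, solutions exist.

Step 2: Apply extended Euclidean algorithm to find gcd.
We find integers such that 29*x0 + 34*y0 = 1

Step 3: Scale the particular solution.
Multiply by 1/1 = 1:
a = -7, b = -6

Step 4: Verify.
29*(-7) - 34*(-6) = 1 = 1 ✓

a = -7, b = -6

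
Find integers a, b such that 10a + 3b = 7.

Step 1: Check solvability.
gcd(10, 3) = 1
Since 1 divides 7, solutions exist.

Step 2: Apply extended Euclidean algorithm to find gcd.
We find integers such that 10*x0 + 3*y0 = 1

Step 3: Scale the particular solution.
Multiply by 7/1 = 7:
a = 7, b = -21

Step 4: Verify.
10*(7) + 3*(-21) = 7 = 7 ✓

a = 7, b = -21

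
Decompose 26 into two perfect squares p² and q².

We need to find integers p, q > 0 such that p² + q² = 26.
Trying p = 1: q² = 26 - 1² = 26 - 1 = 25
q = 5
Check: 1² + 5² = 1 + 25 = 26 ✓

26 = 1² + 5²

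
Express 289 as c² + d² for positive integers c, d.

We need to find integers c, d > 0 such that c² + d² = 289.
Trying c = 8: d² = 289 - 8² = 289 - 64 = 225
d = 15
Check: 8² + 15² = 64 + 225 = 289 ✓

289 = 8² + 15²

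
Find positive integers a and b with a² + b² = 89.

We need to find integers a, b > 0 such that a² + b² = 89.
Trying a = 5: b² = 89 - 5² = 89 - 25 = 64
b = 8
Check: 5² + 8² = 25 + 64 = 89 ✓

89 = 5² + 8²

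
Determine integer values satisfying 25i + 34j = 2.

Step 1: Check solvability.
gcd(25, 34) = 1
Since 1 divides 2, solutions exist.

Step 2: Apply extended Euclidean algorithm to find gcd.
We find integers such that 25*x0 + 34*y0 = 1

Step 3: Scale the particular solution.
Multiply by 2/1 = 2:
i = 30, j = -22

Step 4: Verify.
25*(30) + 34*(-22) = 2 = 2 ✓

i = 30, j = -22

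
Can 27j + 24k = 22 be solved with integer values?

Step 1: Compute gcd(27, 24).
gcd(27, 24) = 3

Step 2: Check divisibility.
Does 3 divide 22? 22 = 3 x 7 + 1, so no.

By the theorem on linear Diophantine equations, 27j + 24k = 22 has integer solutions if and only if gcd(27, 24) divides 22. Since 3 does not divide 22, no solutions exist.

No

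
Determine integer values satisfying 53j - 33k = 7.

Step 1: Check solvability.
gcd(53, 33) = 1
Since 1 divides 7, solutions exist.

Step 2: Apply extended Euclidean algorithm to find gcd.
We find integers such that 53*x0 + 33*y0 = 1

Step 3: Scale the particular solution.
Multiply by 7/1 = 7:
j = 35, k = 56

Step 4: Verify.
53*(35) - 33*(56) = 7 = 7 ✓

j = 35, k = 56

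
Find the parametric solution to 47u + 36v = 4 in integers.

Step 1: Compute gcd(47, 36) = 1.
Since 1 divides 4, solutions exist.

Step 2: Find a particular solution using extended Euclidean algorithm.
We get u₀ = -52, v₀ = 68.
Check: 47*-52 + 36*68 = 4 = 4 ✓

Step 3: Write the general solution.
u = -52 + (36/1)t = -52 + 36t
v = 68 - (47/1)t = 68 - 47t
for any integer t.

u = -52 + 36t, v = 68 - 47t for integer t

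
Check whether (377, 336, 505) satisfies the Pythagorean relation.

Compute a² + b²:
377² + 336² = 142129 + 112896 = 255025
Compute c²:
505² = 255025
Since 255025 = 255025, it is a Pythagorean triple.

Yes, it is a Pythagorean triple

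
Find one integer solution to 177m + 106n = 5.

Step 1: Check solvability.
gcd(177, 106) = 1
Since 1 divides 5, solutions exist.

Step 2: Apply extended Euclidean algorithm to find gcd.
We find integers such that 177*x0 + 106*y0 = 1

Step 3: Scale the particular solution.
Multiply by 5/1 = 5:
m = 15, n = -25

Step 4: Verify.
177*(15) + 106*(-25) = 5 = 5 ✓

m = 15, n = -25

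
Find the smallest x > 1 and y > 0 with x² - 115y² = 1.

We seek the smallest positive integers (x, y) with x² - 115y² = 1, i.e., x² = 115y² + 1.
Try successive y values:
y = 1: x² = 115·1² + 1 = 116, not a perfect square
y = 2: x² = 115·2² + 1 = 461, not a perfect square
y = 3: x² = 115·3² + 1 = 1036, not a perfect square
... continuing the search (or via continued fractions) ...
y = 105: x² = 115·105² + 1 = 1267876, x = 1126 ✓

Verify: 1126² - 115·105² = 1267876 - 1267875 = 1 ✓

x = 1126, y = 105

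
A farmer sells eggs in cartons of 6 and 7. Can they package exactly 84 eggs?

We need non-negative a, b with 6a + 7b = 84.
gcd(6, 7) = 1 divides 84.
Try a = 0: 7b = 84 - 0 = 84, so b = 12.
One way: 0 cartons of 6 and 12 cartons of 7.

Yes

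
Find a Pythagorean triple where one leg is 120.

We need the other leg and hypotenuse such that 120² + x² = c².
Take x = 715, c = 725: 120² + 715² = 14400 + 511225 = 525625 = 725² ✓
Triple: (715, 120, 725)

(715, 120, 725)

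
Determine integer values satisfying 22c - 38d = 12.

Step 1: Check solvability.
gcd(22, 38) = 2
Since 2 divides 12, solutions exist.

Step 2: Apply extended Euclidean algorithm to find gcd.
We find integers such that 22*x0 + 38*y0 = 2

Step 3: Scale the particular solution.
Multiply by 12/2 = 6:
c = 42, d = 24

Step 4: Verify.
22*(42) - 38*(24) = 12 = 12 ✓

c = 42, d = 24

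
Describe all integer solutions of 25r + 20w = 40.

Step 1: Compute gcd(25, 20) = 5.
Since 5 divides 40, solutions exist.

Step 2: Find a particular solution using extended Euclidean algorithm.
We get r₀ = 8, w₀ = -8.
Check: 25*8 + 20*-8 = 40 = 40 ✓

Step 3: Write the general solution.
r = 8 + (20/5)t = 8 + 4t
w = -8 - (25/5)t = -8 - 5t
for any integer t.

r = 8 + 4t, w = -8 - 5t for integer t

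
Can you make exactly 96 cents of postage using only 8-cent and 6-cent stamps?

We need non-negative x, y with 8x + 6y = 96.
gcd(8, 6) = 2 divides 96, so integer solutions exist.
Search for a non-negative one: x = 0 gives 6y = 96 - 0 = 96, so y = 16.
Check: 8·0 + 6·16 = 96 ✓

Yes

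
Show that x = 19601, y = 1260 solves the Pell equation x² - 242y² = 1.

Compute x² = 19601² = 384199201
Compute 242y² = 242·1260² = 242·1587600 = 384199200
x² - 242y² = 384199201 - 384199200 = 1
Since this equals 1, (19601, 1260) is a solution.

Yes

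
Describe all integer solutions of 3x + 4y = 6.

Step 1: Compute gcd(3, 4) = 1.
Since 1 divides 6, solutions exist.

Step 2: Find a particular solution using extended Euclidean algorithm.
We get x₀ = -6, y₀ = 6.
Check: 3*-6 + 4*6 = 6 = 6 ✓

Step 3: Write the general solution.
x = -6 + (4/1)t = -6 + 4t
y = 6 - (3/1)t = 6 - 3t
for any integer t.

x = -6 + 4t, y = 6 - 3t for integer t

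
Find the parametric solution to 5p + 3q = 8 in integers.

Step 1: Compute gcd(5, 3) = 1.
Since 1 divides 8, solutions exist.

Step 2: Find a particular solution using extended Euclidean algorithm.
We get p₀ = -8, q₀ = 16.
Check: 5*-8 + 3*16 = 8 = 8 ✓

Step 3: Write the general solution.
p = -8 + (3/1)t = -8 + 3t
q = 16 - (5/1)t = 16 - 5t
for any integer t.

p = -8 + 3t, q = 16 - 5t for integer t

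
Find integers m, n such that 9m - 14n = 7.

Step 1: Check solvability.
gcd(9, 14) = 1
Since 1 divides 7, solutions exist.

Step 2: Apply extended Euclidean algorithm to find gcd.
We find integers such that 9*x0 + 14*y0 = 1

Step 3: Scale the particular solution.
Multiply by 7/1 = 7:
m = -21, n = -14

Step 4: Verify.
9*(-21) - 14*(-14) = 7 = 7 ✓

m = -21, n = -14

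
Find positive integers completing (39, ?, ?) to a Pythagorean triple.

We need the other leg and hypotenuse such that 39² + x² = c².
Take x = 80, c = 89: 39² + 80² = 1521 + 6400 = 7921 = 89² ✓
Triple: (39, 80, 89)

(39, 80, 89)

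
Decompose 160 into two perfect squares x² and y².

We need to find integers x, y > 0 such that x² + y² = 160.
Trying x = 4: y² = 160 - 4² = 160 - 16 = 144
y = 12
Check: 4² + 12² = 16 + 144 = 160 ✓

160 = 4² + 12²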